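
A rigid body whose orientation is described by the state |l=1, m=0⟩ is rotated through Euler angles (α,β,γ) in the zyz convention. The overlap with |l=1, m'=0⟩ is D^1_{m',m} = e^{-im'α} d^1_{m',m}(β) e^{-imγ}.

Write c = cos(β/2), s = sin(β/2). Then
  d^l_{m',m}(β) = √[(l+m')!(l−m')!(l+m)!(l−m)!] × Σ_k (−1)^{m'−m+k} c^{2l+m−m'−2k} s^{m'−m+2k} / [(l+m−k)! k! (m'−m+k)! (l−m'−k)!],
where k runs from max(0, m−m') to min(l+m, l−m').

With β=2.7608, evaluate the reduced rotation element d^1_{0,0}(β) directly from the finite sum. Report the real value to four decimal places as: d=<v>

d=-0.9284

d^1_{0,0}(β=2.7608) via the finite sum:
Half-angle: c=0.189248, s=0.981929. N=√(1·1·1·1)=1.000000
k∈{0,1} keeps every argument non-negative
  k=0: (−1)^0·1.0000/(1)·0.1892^2·0.9819^0 = +0.035815
  k=1: (−1)^1·1.0000/(1)·0.1892^0·0.9819^2 = -0.964185
d^1_{0,0}(2.7608) = +0.035815 -0.964185 = -0.928370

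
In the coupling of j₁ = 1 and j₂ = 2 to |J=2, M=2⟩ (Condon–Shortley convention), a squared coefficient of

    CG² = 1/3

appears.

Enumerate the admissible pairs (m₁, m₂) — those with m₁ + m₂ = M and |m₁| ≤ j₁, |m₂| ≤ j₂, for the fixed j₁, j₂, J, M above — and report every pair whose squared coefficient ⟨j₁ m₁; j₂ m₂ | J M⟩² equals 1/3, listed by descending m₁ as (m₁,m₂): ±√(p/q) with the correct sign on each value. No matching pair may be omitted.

Admissible pairs with m₁+m₂ = M = 2: (0,2), (1,1)
  (m₁,m₂)=(1,1): CG² = 1/3, CG = +√(1/3)   ← matches the target
  (m₁,m₂)=(0,2): CG² = 2/3, CG = −√(2/3)
Pairs with CG² = 1/3: (1,1): +√(1/3)

(1,1): +√(1/3)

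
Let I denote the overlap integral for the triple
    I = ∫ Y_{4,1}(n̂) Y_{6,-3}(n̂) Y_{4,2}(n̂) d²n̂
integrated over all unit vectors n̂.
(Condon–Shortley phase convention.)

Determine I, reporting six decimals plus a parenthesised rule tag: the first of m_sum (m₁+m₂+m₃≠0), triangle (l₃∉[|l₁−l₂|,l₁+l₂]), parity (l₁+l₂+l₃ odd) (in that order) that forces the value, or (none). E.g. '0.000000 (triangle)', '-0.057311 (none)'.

-0.103072 (none)

Checks pass: Σm=0; 14 even; l₃=4∈[2,10].
(2·4+1)(2·6+1)(2·4+1) = 1053
Δ: 6! 2! 6! / 15! → 1/1261260
sum: t=2:+1/4608 t=3:−1/1296 t=4:+1/4608 = -7/20736
3j²(4 6 4; 0 0 0) = Δ·Π!·Σ² = 20/1287  (sign -1)
sum: t=1:−1/11520 t=2:+1/5760 t=3:−1/51840 = 7/103680
3j²(4 6 4; 1 -3 2) = Δ·Π!·Σ² = 7/858  (sign +1)
combine: 4πI² = 1053·20/1287·7/858 = 210/1573
take √, sign -1: I = -0.10307192
No selection rule forces the value: the integral is nonzero (none).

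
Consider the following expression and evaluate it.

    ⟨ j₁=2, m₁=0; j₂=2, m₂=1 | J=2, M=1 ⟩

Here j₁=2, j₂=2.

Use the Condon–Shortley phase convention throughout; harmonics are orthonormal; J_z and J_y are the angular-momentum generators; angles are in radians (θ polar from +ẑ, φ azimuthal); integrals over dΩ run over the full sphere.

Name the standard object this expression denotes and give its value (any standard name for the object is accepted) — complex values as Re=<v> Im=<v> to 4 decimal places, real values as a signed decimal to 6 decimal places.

This is a Clebsch–Gordan (vector-coupling) coefficient.
√[5·2!2!2!/7! · 2!2!3!1!3!1!] = √(8/7)
  +(−1)^1/∏(1,1,1,2,1,0)! = -1/2  (running -1/2)
  +(−1)^2/∏(2,0,0,1,2,1)! = 1/4  (running -1/4)
⟨..|..⟩ = √(8/7)·(-1/4) = -0.267261

Clebsch–Gordan coefficient, −√(1/14) ≈ -0.267261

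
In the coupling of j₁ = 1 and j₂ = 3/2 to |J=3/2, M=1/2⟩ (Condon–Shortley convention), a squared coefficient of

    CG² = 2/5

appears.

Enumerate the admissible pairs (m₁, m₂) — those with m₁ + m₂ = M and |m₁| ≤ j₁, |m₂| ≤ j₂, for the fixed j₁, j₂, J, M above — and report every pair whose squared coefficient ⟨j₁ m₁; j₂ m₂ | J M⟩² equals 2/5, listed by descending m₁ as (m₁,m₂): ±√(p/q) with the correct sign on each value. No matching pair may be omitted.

Admissible pairs with m₁+m₂ = M = 1/2: (-1,3/2), (0,1/2), (1,-1/2)
  (m₁,m₂)=(1,-1/2): CG² = 8/15, CG = +√(8/15)
  (m₁,m₂)=(0,1/2): CG² = 1/15, CG = −√(1/15)
  (m₁,m₂)=(-1,3/2): CG² = 2/5, CG = −√(2/5)   ← matches the target
Pairs with CG² = 2/5: (-1,3/2): −√(2/5)

(-1,3/2): −√(2/5)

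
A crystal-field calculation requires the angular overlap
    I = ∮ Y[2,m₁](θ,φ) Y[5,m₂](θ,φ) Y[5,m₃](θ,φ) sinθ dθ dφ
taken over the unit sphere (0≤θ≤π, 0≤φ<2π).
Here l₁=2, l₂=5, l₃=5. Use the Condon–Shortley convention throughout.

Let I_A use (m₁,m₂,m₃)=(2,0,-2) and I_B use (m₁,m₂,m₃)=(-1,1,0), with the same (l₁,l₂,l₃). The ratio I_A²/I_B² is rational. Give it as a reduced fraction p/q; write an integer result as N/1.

l's match ⇒ only the (l;m) 3-j factors differ between A and B.
A: triangle coeff Δ(2,5,5) = 1/38610; Σ_t [0,0]: t=0:+1/2880 = 1/2880; (3j)²=14/429 [(2 5 5; 2 0 -2)], sign=-1
B: triangle coeff Δ(2,5,5) = 1/38610; Σ_t [1,2]: t=1:−1/1440 t=2:+1/1152 = 1/5760; (3j)²=1/858 [(2 5 5; -1 1 0)], sign=-1
I_A²/I_B² = (14/429)/(1/858) = 28/1

28/1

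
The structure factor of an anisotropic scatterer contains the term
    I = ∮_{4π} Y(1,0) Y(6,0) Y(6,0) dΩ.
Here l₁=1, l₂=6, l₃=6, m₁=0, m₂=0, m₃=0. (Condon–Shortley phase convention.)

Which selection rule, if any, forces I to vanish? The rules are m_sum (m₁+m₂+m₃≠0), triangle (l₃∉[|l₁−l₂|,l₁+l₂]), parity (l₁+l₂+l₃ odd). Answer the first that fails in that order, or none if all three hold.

Σmᵢ = 0  ✓
l₃∈[|l₁−l₂|,l₁+l₂]=[5,7], have l₃=6  ✓
Σlᵢ = 13 ⇒ odd  ✗

parity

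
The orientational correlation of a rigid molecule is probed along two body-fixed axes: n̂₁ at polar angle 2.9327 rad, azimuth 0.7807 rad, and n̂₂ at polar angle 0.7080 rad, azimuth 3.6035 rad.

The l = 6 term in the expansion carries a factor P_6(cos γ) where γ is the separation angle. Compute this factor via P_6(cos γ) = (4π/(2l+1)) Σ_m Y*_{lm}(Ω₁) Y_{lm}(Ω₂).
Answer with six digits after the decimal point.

Expand P_6 via completeness: Σ_{m} conj(Y_{6,m}) at Ω₁ times Y_{6,m} at Ω₂ —
  m=-6: Y*=-0.000001-0.000038i  Y=-0.034065-0.013218i  product -0.000000+0.000001i
  m=-5: Y*=+0.000454+0.000433i  Y=+0.099564+0.109317i  product -0.000002+0.000093i
  m=-4: Y*=-0.006285+0.000118i  Y=-0.093271-0.328270i  product +0.000625+0.002052i
  m=-3: Y*=+0.029818-0.030670i  Y=-0.083846+0.447856i  product +0.011236+0.015926i
  m=-2: Y*=+0.001842+0.196038i  Y=+0.133047-0.176115i  product +0.034770+0.025758i
  m=-1: Y*=-0.386699-0.383082i  Y=+0.240976-0.119964i  product -0.139142-0.045924i
  m=+0: Y*=+0.601101-0.000000i  Y=-0.312443+0.000000i  product -0.187810+0.000000i
  m=+1: Y*=+0.386699-0.383082i  Y=-0.240976-0.119964i  product -0.139142+0.045924i
  m=+2: Y*=+0.001842-0.196038i  Y=+0.133047+0.176115i  product +0.034770-0.025758i
  m=+3: Y*=-0.029818-0.030670i  Y=+0.083846+0.447856i  product +0.011236-0.015926i
  m=+4: Y*=-0.006285-0.000118i  Y=-0.093271+0.328270i  product +0.000625-0.002052i
  m=+5: Y*=-0.000454+0.000433i  Y=-0.099564+0.109317i  product -0.000002-0.000093i
  m=+6: Y*=-0.000001+0.000038i  Y=-0.034065+0.013218i  product -0.000000-0.000001i
Accumulated sum -0.372836+0.000000i; after 4π/(2l+1) scaling, -0.360400+0.000000i ⇒ P_6 = -0.360400

-0.360400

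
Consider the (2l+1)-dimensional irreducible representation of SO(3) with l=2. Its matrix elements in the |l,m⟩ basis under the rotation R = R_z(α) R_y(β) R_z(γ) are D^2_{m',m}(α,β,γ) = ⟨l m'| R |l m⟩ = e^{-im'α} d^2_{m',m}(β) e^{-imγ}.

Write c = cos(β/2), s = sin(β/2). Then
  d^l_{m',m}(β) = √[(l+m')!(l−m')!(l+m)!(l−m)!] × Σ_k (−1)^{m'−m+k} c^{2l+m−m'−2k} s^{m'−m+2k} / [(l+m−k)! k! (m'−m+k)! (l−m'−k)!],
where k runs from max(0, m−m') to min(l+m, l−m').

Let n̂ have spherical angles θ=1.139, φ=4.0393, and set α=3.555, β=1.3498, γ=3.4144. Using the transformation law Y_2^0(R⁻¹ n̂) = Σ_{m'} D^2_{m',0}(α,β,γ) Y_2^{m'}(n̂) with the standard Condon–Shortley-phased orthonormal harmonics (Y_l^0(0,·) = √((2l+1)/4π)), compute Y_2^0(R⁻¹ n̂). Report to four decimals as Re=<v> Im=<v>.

Need the full column D^2_{m',0} for m'=−2..2 at α=3.5550, β=1.3498, γ=3.4144.
cos(β/2)=0.780769, sin(β/2)=0.624819
d^2_{-2,0}: single k=2 term ⇒ +0.582948;  D = +0.394786+0.428920i
d^2_{-1,0}: k∈[1..2] ⇒ +0.728448 -0.466511 = +0.261937;  D = -0.239871-0.105228i
d^2_{0,0}: k∈[0..2] ⇒ +0.371613 -0.951951 +0.152411 = -0.427926;  D = -0.427926+0.000000i
d^2_{1,0}: k∈[0..1] ⇒ -0.728448 +0.466511 = -0.261937;  D = +0.239871-0.105228i
d^2_{2,0}: single k=0 term ⇒ +0.582948;  D = +0.394786-0.428920i
Y_2^{m'}(θ=1.139,φ=4.0393) and Σ D·Y over m':
  (+0.3948+0.4289i)·(-0.0710-0.3106i)  (-0.2399-0.1052i)·(-0.1831+0.2296i)  (-0.4279+0.0000i)·(-0.1497+0.0000i)  (+0.2399-0.1052i)·(+0.1831+0.2296i)  (+0.3948-0.4289i)·(-0.0710+0.3106i)
Y_2^0(R⁻¹ n̂) = +0.410614-0.000000i

Re=0.4106 Im=0.0000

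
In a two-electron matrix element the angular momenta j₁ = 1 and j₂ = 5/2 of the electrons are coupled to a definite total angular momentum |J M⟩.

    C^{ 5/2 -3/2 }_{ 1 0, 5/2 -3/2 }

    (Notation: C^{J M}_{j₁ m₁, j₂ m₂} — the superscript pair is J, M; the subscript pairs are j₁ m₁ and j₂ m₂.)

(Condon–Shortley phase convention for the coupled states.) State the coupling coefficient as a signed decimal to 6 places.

+0.507093  (= +√(9/35))

√[6·1!1!4!/7! · 1!1!1!4!1!4!] = √(576/35)
  +(−1)^0/∏(0,1,1,1,0,3)! = 1/6  (running 1/6)
  +(−1)^1/∏(1,0,0,0,1,4)! = -1/24  (running 1/8)
⟨..|..⟩ = √(576/35)·(1/8) = +0.507093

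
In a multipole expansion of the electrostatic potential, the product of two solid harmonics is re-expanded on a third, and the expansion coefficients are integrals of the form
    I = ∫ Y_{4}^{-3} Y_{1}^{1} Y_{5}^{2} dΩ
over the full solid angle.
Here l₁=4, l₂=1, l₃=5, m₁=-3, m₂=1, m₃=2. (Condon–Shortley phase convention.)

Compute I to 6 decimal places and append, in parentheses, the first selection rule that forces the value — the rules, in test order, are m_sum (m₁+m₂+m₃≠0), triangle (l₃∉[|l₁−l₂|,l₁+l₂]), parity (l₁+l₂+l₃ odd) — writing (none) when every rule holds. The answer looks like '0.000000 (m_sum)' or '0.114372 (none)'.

Checks pass: Σm=0; 10 even; l₃=5∈[3,5].
(2·4+1)(2·1+1)(2·5+1) = 297
Δ: 0! 8! 2! / 11! → 1/495
sum: t=0:+1/576 = 1/576
3j²(4 1 5; 0 0 0) = Δ·Π!·Σ² = 5/99  (sign -1)
sum: t=0:+1/10080 = 1/10080
3j²(4 1 5; -3 1 2) = Δ·Π!·Σ² = 1/165  (sign -1)
combine: 4πI² = 297·5/99·1/165 = 1/11
take √, sign +1: I = 0.08505478
No selection rule forces the value: the integral is nonzero (none).

0.085055 (none)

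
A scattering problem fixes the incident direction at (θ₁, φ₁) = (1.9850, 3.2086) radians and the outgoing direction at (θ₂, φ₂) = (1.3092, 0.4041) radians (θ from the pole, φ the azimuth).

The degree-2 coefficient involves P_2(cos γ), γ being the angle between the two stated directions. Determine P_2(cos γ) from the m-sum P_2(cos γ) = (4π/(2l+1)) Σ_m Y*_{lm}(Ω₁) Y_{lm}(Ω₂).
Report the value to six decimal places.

0.821484

Expand P_2 via completeness: Σ_{m} conj(Y_{2,m}) at Ω₁ times Y_{2,m} at Ω₂ —
  m=-2: Y*=0.32080 + 0.04325j  Y=0.24899 - 0.26061j  product 0.09115 - 0.07284j
  m=-1: Y*=0.28399 + 0.01906j  Y=0.17746 - 0.07589j  product 0.05184 - 0.01817j
  m=+0: Y*=-0.16214 + 0.00000j  Y=-0.25211 + 0.00000j  product 0.04088 + 0.00000j
  m=+1: Y*=-0.28399 + 0.01906j  Y=-0.17746 - 0.07589j  product 0.05184 + 0.01817j
  m=+2: Y*=0.32080 - 0.04325j  Y=0.24899 + 0.26061j  product 0.09115 + 0.07284j
Accumulated sum 0.32686 + 0.00000j; after 4π/(2l+1) scaling, 0.82148 + 0.00000j ⇒ P_2 = 0.821484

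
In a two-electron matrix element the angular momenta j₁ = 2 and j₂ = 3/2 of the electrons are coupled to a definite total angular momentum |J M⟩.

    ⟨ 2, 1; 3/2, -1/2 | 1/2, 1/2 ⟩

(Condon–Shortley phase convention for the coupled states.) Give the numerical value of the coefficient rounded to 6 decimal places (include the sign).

-0.547723

j₁+j₂−J=3  J+j₁−j₂=1  J−j₁+j₂=0  j₁+j₂+J+1=5
(j₁±m₁, j₂±m₂, J±M) = (3,1,1,2,1,0)
P² = 6/5
sum k=1..1:
  [1] −1/2 = -1/2
S = -1/2
C² = P²·S² = 3/10 ; C = -0.547723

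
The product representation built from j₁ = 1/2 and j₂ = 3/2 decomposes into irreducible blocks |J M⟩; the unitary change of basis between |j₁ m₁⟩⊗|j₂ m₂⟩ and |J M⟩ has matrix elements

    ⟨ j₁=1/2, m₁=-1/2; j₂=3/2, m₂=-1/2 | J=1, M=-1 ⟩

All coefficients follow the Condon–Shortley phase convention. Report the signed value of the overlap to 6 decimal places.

√[3·1!0!2!/4! · 0!1!1!2!0!2!] = √(1)
  +(−1)^1/∏(1,0,0,0,0,2)! = -1/2  (running -1/2)
⟨..|..⟩ = √(1)·(-1/2) = -0.500000

−√(1/4) ≈ -0.500000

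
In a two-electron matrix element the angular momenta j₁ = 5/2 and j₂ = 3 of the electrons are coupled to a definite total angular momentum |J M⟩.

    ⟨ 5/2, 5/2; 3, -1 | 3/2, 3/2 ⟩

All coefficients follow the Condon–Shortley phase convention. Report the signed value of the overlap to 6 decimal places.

+√(1/14) ≈ +0.267261

j₁+j₂−J=4  J+j₁−j₂=1  J−j₁+j₂=2  j₁+j₂+J+1=8
(j₁±m₁, j₂±m₂, J±M) = (5,0,2,4,3,0)
P² = 1152/7
sum k=0..0:
  [0] +1/48 = 1/48
S = 1/48
C² = P²·S² = 1/14 ; C = +0.267261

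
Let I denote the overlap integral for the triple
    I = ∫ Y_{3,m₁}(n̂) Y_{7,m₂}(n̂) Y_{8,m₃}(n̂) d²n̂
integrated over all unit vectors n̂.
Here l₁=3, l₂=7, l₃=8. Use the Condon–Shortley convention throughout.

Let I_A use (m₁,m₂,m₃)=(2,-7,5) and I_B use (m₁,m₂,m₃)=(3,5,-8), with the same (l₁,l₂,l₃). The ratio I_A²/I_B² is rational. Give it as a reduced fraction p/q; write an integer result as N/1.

l's match ⇒ only the (l;m) 3-j factors differ between A and B.
A: triangle coeff Δ(3,7,8) = 1/5290740; Σ_t [0,0]: t=0:+1/5748019200 = 1/5748019200; (3j)²=13/5814 [(3 7 8; 2 -7 5)], sign=-1
B: triangle coeff Δ(3,7,8) = 1/5290740; Σ_t [0,0]: t=0:+1/22992076800 = 1/22992076800; (3j)²=5/969 [(3 7 8; 3 5 -8)], sign=+1
I_A²/I_B² = (13/5814)/(5/969) = 13/30

13/30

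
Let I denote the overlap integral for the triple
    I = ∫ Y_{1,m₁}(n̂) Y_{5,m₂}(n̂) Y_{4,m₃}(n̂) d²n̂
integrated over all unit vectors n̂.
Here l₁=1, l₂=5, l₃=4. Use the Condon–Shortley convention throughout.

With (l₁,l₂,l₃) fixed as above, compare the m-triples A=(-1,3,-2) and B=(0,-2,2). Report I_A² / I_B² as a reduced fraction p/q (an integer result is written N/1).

4/3

l's match ⇒ only the (l;m) 3-j factors differ between A and B.
A: triangle coeff Δ(1,5,4) = 1/495; Σ_t [2,2]: t=2:+1/2880 = 1/2880; (3j)²=28/495 [(1 5 4; -1 3 -2)], sign=+1
B: triangle coeff Δ(1,5,4) = 1/495; Σ_t [1,1]: t=1:−1/1440 = -1/1440; (3j)²=7/165 [(1 5 4; 0 -2 2)], sign=-1
I_A²/I_B² = (28/495)/(7/165) = 4/3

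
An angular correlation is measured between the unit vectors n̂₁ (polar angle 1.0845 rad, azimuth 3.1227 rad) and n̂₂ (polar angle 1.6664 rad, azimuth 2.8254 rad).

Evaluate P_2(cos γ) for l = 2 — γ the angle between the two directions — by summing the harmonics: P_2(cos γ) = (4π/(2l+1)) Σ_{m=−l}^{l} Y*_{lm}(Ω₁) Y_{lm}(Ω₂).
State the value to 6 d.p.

Expand P_2 via completeness: Σ_{m} conj(Y_{2,m}) at Ω₁ times Y_{2,m} at Ω₂ —
  m=-2: (+0.301689-0.011405i) × (+0.308737+0.226235i) = +0.095723+0.064731i  (running Σ = +0.095723+0.064731i)
  m=-1: (-0.319140+0.006030i) × (+0.069770+0.022827i) = -0.022404-0.006864i  (running Σ = +0.073319+0.057867i)
  m=0: (-0.108728-0.000000i) × (-0.306770+0.000000i) = +0.033354+0.000000i  (running Σ = +0.106673+0.057867i)
  m=1: (+0.319140+0.006030i) × (-0.069770+0.022827i) = -0.022404+0.006864i  (running Σ = +0.084269+0.064731i)
  m=2: (+0.301689+0.011405i) × (+0.308737-0.226235i) = +0.095723-0.064731i  (running Σ = +0.179992+0.000000i)
Accumulated sum +0.179992+0.000000i; after 4π/(2l+1) scaling, +0.452368+0.000000i ⇒ P_2 = 0.452368

0.452368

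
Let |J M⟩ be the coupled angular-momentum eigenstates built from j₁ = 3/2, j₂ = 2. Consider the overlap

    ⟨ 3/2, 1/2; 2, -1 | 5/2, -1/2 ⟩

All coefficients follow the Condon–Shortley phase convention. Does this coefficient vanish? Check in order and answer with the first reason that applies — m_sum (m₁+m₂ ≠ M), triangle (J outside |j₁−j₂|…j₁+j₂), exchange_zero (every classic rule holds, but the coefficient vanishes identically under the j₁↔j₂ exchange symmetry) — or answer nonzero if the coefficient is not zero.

m-sum: m₁+m₂ = 1/2+(-1) = -1/2, M = -1/2  ✓
triangle: |j₁−j₂| = 1/2 ≤ J = 5/2 ≤ j₁+j₂ = 7/2  ✓
exchange: j₁≠j₂ or m₁≠m₂ — the exchange symmetry imposes no constraint here
value check: CG = +√(5/14) = +0.597614 ≠ 0

nonzero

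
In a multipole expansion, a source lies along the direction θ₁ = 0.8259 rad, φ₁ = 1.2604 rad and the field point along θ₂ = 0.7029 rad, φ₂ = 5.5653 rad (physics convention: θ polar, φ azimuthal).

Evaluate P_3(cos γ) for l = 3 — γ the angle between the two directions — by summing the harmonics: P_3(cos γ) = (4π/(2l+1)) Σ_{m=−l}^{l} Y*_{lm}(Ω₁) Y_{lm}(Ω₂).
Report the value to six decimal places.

Addition theorem: P_3(cos γ) = (4π/7) Σ_m Y*_{lm}(Ω₁) Y_{lm}(Ω₂), m = −3…3:
  term(m=-3) = 0.01756 - 0.00638j   from Y*(Ω₁)=-0.13300 - 0.09895j, Y(Ω₂)=-0.06203 + 0.09410j
  term(m=-2) = -0.08368 - 0.08878j   from Y*(Ω₁)=-0.30457 + 0.21780j, Y(Ω₂)=0.04386 + 0.32287j
  term(m=-1) = -0.04877 + 0.11299j   from Y*(Ω₁)=0.09417 + 0.29359j, Y(Ω₂)=0.30064 + 0.26256j
  term(m=+0) = 0.00452 + 0.00000j   from Y*(Ω₁)=-0.17766 + 0.00000j, Y(Ω₂)=-0.02545 + 0.00000j
  term(m=+1) = -0.04877 - 0.11299j   from Y*(Ω₁)=-0.09417 + 0.29359j, Y(Ω₂)=-0.30064 + 0.26256j
  term(m=+2) = -0.08368 + 0.08878j   from Y*(Ω₁)=-0.30457 - 0.21780j, Y(Ω₂)=0.04386 - 0.32287j
  term(m=+3) = 0.01756 + 0.00638j   from Y*(Ω₁)=0.13300 - 0.09895j, Y(Ω₂)=0.06203 + 0.09410j
Accumulated sum -0.22526 + 0.00000j; after 4π/(2l+1) scaling, -0.40439 + 0.00000j ⇒ P_3 = -0.404388

-0.404388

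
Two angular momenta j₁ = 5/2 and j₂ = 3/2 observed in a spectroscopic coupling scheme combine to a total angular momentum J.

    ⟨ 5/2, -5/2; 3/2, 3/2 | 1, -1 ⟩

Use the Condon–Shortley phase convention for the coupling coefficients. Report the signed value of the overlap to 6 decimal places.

triangle: 3!·2!·0!/6! = 12/720
(j±m)!: 0!·5!·3!·0!·0!·2! = 1440
prefactor² = (2J+1)·Δ·N² = 72
  k=3: −1/(3!·0!·2!·0!·0!·0!) = -1/12
Σ = -1/12  ⇒  CG² = 72·(-1/12)² = 1/2
CG = −√(1/2) = -0.707107

−√(1/2) ≈ -0.707107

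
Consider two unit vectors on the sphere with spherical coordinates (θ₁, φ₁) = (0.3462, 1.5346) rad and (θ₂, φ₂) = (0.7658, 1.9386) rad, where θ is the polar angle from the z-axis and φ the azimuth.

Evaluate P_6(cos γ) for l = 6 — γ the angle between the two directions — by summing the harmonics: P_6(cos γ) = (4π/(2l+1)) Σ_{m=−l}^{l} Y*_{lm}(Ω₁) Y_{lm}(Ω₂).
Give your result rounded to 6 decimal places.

Summing Y*_{l m}(θ₁,φ₁)·Y_{l m}(θ₂,φ₂) over m ∈ [−6, 6]; prefactor 4π/(2·6+1) = 0.966644:
  m=-6: Y*=(-0.000720, 0.000159)  Y=(0.031816, 0.043088)  product (-0.000030, -0.000026)
  m=-5: Y*=(0.001275, 0.006966)  Y=(-0.186061, 0.051138)  product (-0.000593, -0.001231)
  m=-4: Y*=(0.040878, -0.005960)  Y=(0.038602, -0.386361)  product (-0.000725, -0.016024)
  m=-3: Y*=(-0.017470, -0.160251)  Y=(0.379027, 0.191288)  product (0.024032, -0.064081)
  m=-2: Y*=(-0.408092, 0.029595)  Y=(-0.064566, 0.058436)  product (0.024619, -0.025758)
  m=-1: Y*=(0.020427, 0.564079)  Y=(0.124229, 0.322389)  product (-0.179315, 0.076660)
  m=+0: Y*=(0.083589, -0.000000)  Y=(-0.195871, 0.000000)  product (-0.016373, 0.000000)
  m=+1: Y*=(-0.020427, 0.564079)  Y=(-0.124229, 0.322389)  product (-0.179315, -0.076660)
  m=+2: Y*=(-0.408092, -0.029595)  Y=(-0.064566, -0.058436)  product (0.024619, 0.025758)
  m=+3: Y*=(0.017470, -0.160251)  Y=(-0.379027, 0.191288)  product (0.024032, 0.064081)
  m=+4: Y*=(0.040878, 0.005960)  Y=(0.038602, 0.386361)  product (-0.000725, 0.016024)
  m=+5: Y*=(-0.001275, 0.006966)  Y=(0.186061, 0.051138)  product (-0.000593, 0.001231)
  m=+6: Y*=(-0.000720, -0.000159)  Y=(0.031816, -0.043088)  product (-0.000030, 0.000026)
Total Σ_m = (-0.280395, 0.000000). Multiply by 0.966644: (-0.271042, 0.000000). P_6(cos γ) = -0.271042

-0.271042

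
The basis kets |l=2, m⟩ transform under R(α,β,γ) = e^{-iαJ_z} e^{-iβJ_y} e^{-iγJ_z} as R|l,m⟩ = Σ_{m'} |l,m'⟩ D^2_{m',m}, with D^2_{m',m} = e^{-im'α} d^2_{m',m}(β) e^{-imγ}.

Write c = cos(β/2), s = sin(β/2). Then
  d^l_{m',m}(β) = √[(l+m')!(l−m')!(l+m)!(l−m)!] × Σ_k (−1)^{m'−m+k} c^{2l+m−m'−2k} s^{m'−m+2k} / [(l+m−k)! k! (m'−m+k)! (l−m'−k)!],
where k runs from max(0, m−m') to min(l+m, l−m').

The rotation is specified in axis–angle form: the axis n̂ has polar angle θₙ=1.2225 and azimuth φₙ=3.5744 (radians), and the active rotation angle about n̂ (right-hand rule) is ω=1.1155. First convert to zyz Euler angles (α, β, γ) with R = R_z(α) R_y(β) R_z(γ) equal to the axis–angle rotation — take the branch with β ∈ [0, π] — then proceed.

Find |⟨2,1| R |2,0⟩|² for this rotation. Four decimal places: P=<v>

P=0.2850

Axis–angle → zyz. n̂ = (sinθₙcosφₙ, sinθₙsinφₙ, cosθₙ) = (-0.853284, -0.394237, +0.341297), ω = 1.1155.
R = I cosω + sinω [n̂]ₓ + (1−cosω) n̂n̂ᵀ gives
  R = [+0.847659, -0.118056, -0.517240; +0.495002, +0.526807, +0.690975; +0.190912, -0.841746, +0.504991]
β = atan2(√(R₁₃²+R₂₃²), R₃₃) = 1.041425; α = atan2(R₂₃, R₁₃) mod 2π = 2.213379; γ = atan2(R₃₂, −R₃₁) mod 2π = 4.489357
Split into d^2_{1,0}(β=1.0414) × two z-phases.
Half-angle: c=0.867465, s=0.497498. N=√(6·1·2·2)=4.898979
Admissible k: 0..1 (factorial args all ≥0)
  k=0: (−1)^1·4.8990/(2)·0.8675^3·0.4975^1 = -0.795469
  k=1: (−1)^2·4.8990/(2)·0.8675^1·0.4975^3 = +0.261639
d^2_{1,0}(1.0414) = -0.795469 +0.261639 = -0.533830
|D^2_{1,0}|² = |d^2_{1,0}(β)|² = (-0.533830)² = 0.284974 (the z-rotation phases have unit modulus)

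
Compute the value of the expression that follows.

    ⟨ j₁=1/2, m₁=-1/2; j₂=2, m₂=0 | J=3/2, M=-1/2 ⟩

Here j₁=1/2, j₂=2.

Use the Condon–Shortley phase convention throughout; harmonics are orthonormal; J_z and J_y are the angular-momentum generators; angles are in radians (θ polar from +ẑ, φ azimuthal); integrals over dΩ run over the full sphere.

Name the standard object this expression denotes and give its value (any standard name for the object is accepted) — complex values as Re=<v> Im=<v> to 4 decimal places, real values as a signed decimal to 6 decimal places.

Clebsch–Gordan coefficient, −√(2/5) ≈ -0.632456

This is a Clebsch–Gordan (vector-coupling) coefficient.
√[4·1!0!3!/5! · 0!1!2!2!1!2!] = √(8/5)
  +(−1)^1/∏(1,0,0,1,0,2)! = -1/2  (running -1/2)
⟨..|..⟩ = √(8/5)·(-1/2) = -0.632456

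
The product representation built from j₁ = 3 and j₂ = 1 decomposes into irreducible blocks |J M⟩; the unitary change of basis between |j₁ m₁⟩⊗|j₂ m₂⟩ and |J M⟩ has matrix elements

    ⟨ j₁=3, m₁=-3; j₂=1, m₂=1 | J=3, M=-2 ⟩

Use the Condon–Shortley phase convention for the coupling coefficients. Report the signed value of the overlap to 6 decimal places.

−√(1/4) ≈ -0.500000

j₁+j₂−J=1  J+j₁−j₂=5  J−j₁+j₂=1  j₁+j₂+J+1=8
(j₁±m₁, j₂±m₂, J±M) = (0,6,2,0,1,5)
P² = 3600
sum k=1..1:
  [1] −1/120 = -1/120
S = -1/120
C² = P²·S² = 1/4 ; C = -0.500000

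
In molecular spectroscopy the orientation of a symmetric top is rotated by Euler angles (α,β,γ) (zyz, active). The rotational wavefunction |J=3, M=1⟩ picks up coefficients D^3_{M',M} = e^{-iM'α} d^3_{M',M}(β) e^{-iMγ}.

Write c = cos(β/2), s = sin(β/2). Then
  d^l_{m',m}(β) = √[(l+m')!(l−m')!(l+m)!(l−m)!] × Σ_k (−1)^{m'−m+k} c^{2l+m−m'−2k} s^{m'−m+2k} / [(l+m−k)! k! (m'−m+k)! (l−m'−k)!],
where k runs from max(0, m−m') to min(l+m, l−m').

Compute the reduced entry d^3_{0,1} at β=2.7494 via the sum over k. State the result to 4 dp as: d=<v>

d=0.5411

d^3_{0,1}(β=2.7494) via the finite sum:
With c≡cos(β/2)=0.194842 and s≡sin(β/2)=0.980835, N=[6·6·24·2]^{1/2}=41.569219
Admissible k: 1..3 (factorial args all ≥0)
  k=1: (−1)^0·41.5692/(12)·0.1948^5·0.9808^1 = +0.000954
  k=2: (−1)^1·41.5692/(4)·0.1948^3·0.9808^3 = -0.072535
  k=3: (−1)^2·41.5692/(12)·0.1948^1·0.9808^5 = +0.612706
d^3_{0,1}(2.7494) = +0.000954 -0.072535 +0.612706 = +0.541125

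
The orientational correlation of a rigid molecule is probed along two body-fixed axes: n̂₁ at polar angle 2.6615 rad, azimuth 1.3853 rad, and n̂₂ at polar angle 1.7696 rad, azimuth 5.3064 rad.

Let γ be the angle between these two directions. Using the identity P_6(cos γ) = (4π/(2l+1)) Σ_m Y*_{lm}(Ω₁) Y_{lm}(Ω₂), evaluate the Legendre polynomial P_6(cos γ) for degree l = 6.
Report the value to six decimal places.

-0.179969

Summing Y*_{l m}(θ₁,φ₁)·Y_{l m}(θ₂,φ₂) over m ∈ [−6, 6]; prefactor 4π/(2·6+1) = 0.966644:
  term(m=-6) = -0.00007 + 0.00201j   from Y*(Ω₁)=-0.00207 + 0.00421j, Y(Ω₂)=0.39104 - 0.17579j
  term(m=-5) = 0.00679 - 0.00640j   from Y*(Ω₁)=-0.02496 - 0.01871j, Y(Ω₂)=-0.05107 + 0.29482j
  term(m=-4) = 0.02337 + 0.00055j   from Y*(Ω₁)=0.09159 - 0.08396j, Y(Ω₂)=0.13564 + 0.13036j
  term(m=-3) = -0.06964 - 0.07214j   from Y*(Ω₁)=0.16998 + 0.27325j, Y(Ω₂)=-0.30466 + 0.06533j
  term(m=-2) = 0.00065 - 0.05497j   from Y*(Ω₁)=-0.47024 + 0.18293j, Y(Ω₂)=-0.04070 + 0.10107j
  term(m=-1) = -0.06769 + 0.06690j   from Y*(Ω₁)=-0.05672 - 0.30226j, Y(Ω₂)=-0.17321 - 0.25647j
  term(m=+0) = 0.02701 + 0.00000j   from Y*(Ω₁)=-0.31015 + 0.00000j, Y(Ω₂)=-0.08709 + 0.00000j
  term(m=+1) = -0.06769 - 0.06690j   from Y*(Ω₁)=0.05672 - 0.30226j, Y(Ω₂)=0.17321 - 0.25647j
  term(m=+2) = 0.00065 + 0.05497j   from Y*(Ω₁)=-0.47024 - 0.18293j, Y(Ω₂)=-0.04070 - 0.10107j
  term(m=+3) = -0.06964 + 0.07214j   from Y*(Ω₁)=-0.16998 + 0.27325j, Y(Ω₂)=0.30466 + 0.06533j
  term(m=+4) = 0.02337 - 0.00055j   from Y*(Ω₁)=0.09159 + 0.08396j, Y(Ω₂)=0.13564 - 0.13036j
  term(m=+5) = 0.00679 + 0.00640j   from Y*(Ω₁)=0.02496 - 0.01871j, Y(Ω₂)=0.05107 + 0.29482j
  term(m=+6) = -0.00007 - 0.00201j   from Y*(Ω₁)=-0.00207 - 0.00421j, Y(Ω₂)=0.39104 + 0.17579j
Accumulated sum -0.18618 - 0.00000j; after 4π/(2l+1) scaling, -0.17997 - 0.00000j ⇒ P_6 = -0.179969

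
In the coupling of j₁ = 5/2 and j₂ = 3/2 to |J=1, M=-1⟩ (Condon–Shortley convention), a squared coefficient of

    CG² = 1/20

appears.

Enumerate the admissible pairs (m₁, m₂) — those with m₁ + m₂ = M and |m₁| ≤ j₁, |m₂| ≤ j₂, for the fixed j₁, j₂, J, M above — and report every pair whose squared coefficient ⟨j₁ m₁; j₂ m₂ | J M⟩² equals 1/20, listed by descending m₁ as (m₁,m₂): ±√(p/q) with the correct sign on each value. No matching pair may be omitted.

(1/2,-3/2): +√(1/20)

Admissible pairs with m₁+m₂ = M = -1: (-5/2,3/2), (-3/2,1/2), (-1/2,-1/2), (1/2,-3/2)
  (m₁,m₂)=(1/2,-3/2): CG² = 1/20, CG = +√(1/20)   ← matches the target
  (m₁,m₂)=(-1/2,-1/2): CG² = 3/20, CG = −√(3/20)
  (m₁,m₂)=(-3/2,1/2): CG² = 3/10, CG = +√(3/10)
  (m₁,m₂)=(-5/2,3/2): CG² = 1/2, CG = −√(1/2)
Pairs with CG² = 1/20: (1/2,-3/2): +√(1/20)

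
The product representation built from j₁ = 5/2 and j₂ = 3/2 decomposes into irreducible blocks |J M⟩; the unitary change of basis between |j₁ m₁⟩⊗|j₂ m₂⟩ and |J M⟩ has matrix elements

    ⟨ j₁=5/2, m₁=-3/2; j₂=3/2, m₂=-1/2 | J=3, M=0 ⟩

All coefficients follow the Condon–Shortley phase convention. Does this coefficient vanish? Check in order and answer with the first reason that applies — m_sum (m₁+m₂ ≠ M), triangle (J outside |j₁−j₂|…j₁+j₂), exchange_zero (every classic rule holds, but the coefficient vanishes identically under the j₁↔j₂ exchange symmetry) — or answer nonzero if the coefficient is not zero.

m_sum

m-sum: m₁+m₂ = -3/2+(-1/2) = -2, M = 0  ✗ ⇒ coefficient is 0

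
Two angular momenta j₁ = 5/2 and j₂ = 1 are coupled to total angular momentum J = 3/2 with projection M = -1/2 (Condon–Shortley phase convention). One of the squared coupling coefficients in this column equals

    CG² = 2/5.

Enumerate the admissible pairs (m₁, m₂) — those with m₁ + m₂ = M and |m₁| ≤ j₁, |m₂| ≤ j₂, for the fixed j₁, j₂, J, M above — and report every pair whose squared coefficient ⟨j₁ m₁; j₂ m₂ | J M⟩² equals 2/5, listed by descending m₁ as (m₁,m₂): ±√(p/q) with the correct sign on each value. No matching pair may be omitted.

Admissible pairs with m₁+m₂ = M = -1/2: (-3/2,1), (-1/2,0), (1/2,-1)
  (m₁,m₂)=(1/2,-1): CG² = 1/5, CG = +√(1/5)
  (m₁,m₂)=(-1/2,0): CG² = 2/5, CG = −√(2/5)   ← matches the target
  (m₁,m₂)=(-3/2,1): CG² = 2/5, CG = +√(2/5)   ← matches the target
Pairs with CG² = 2/5: (-1/2,0): −√(2/5); (-3/2,1): +√(2/5)

(-1/2,0): −√(2/5); (-3/2,1): +√(2/5)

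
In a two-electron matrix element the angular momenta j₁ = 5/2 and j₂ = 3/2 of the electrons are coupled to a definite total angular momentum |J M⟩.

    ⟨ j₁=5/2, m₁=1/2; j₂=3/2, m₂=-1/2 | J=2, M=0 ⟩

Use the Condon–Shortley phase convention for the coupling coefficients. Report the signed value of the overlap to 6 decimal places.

√[5·2!3!1!/7! · 3!2!1!2!2!2!] = √(8/7)
  +(−1)^0/∏(0,2,2,1,1,0)! = 1/4  (running 1/4)
  +(−1)^1/∏(1,1,1,0,2,1)! = -1/2  (running -1/4)
⟨..|..⟩ = √(8/7)·(-1/4) = -0.267261

-0.267261  (= −√(1/14))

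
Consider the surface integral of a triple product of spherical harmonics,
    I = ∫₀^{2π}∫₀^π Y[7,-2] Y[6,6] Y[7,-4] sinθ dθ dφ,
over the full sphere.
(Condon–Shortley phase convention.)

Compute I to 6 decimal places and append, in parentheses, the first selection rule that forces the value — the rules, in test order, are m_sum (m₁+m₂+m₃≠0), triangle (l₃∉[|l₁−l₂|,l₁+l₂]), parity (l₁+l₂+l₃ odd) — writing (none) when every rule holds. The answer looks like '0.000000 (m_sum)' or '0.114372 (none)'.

-0.156980 (none)

m-sum 0 ✓  L=20 even ✓  1≤7≤13 ✓
Π(2lᵢ+1) = 15×13×15 = 2925
triangle coeff Δ(7,6,7) = 1/2444321880
Σ_t [0,6]: t=0:+1/2612736000 t=1:−1/20736000 t=2:+1/1658880 t=3:−1/746496 t=4:+1/1658880 t=5:−1/20736000 t=6:+1/2612736000 = -1/4354560
(3j)²=1000/138567 [(7 6 7; 0 0 0)], sign=+1
Σ_t [6,6]: t=6:+1/373248000 = 1/373248000
(3j)²=308/20995 [(7 6 7; -2 6 -4)], sign=-1
⇒ 4πI² = 420000/1356277
I = (-1)√(420000/1356277/(4π)) = -0.15698043
No selection rule forces the value: the integral is nonzero (none).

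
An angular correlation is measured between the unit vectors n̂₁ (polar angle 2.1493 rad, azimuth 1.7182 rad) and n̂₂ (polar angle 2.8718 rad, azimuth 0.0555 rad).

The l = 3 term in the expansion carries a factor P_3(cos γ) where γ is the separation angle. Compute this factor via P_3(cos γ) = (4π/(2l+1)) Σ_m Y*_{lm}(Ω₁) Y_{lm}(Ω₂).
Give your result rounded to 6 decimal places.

Addition theorem: P_3(cos γ) = (4π/7) Σ_m Y*_{lm}(Ω₁) Y_{lm}(Ω₂), m = −3…3:
  m=-3: (+0.104801-0.221340i) × (+0.007791-0.001309i) = +0.000527-0.001862i  (running Σ = +0.000527-0.001862i)
  m=-2: (+0.374836+0.113821i) × (-0.069544+0.007751i) = -0.026950-0.005010i  (running Σ = -0.026423-0.006872i)
  m=-1: (-0.019664+0.132436i) × (+0.313472-0.017416i) = -0.003858+0.041858i  (running Σ = -0.030281+0.034986i)
  m=0: (+0.307125-0.000000i) × (-0.591599+0.000000i) = -0.181695+0.000000i  (running Σ = -0.211976+0.034986i)
  m=1: (+0.019664+0.132436i) × (-0.313472-0.017416i) = -0.003858-0.041858i  (running Σ = -0.215833-0.006872i)
  m=2: (+0.374836-0.113821i) × (-0.069544-0.007751i) = -0.026950+0.005010i  (running Σ = -0.242783-0.001862i)
  m=3: (-0.104801-0.221340i) × (-0.007791-0.001309i) = +0.000527+0.001862i  (running Σ = -0.242257-0.000000i)
Accumulated sum -0.242257-0.000000i; after 4π/(2l+1) scaling, -0.434898-0.000000i ⇒ P_3 = -0.434898

-0.434898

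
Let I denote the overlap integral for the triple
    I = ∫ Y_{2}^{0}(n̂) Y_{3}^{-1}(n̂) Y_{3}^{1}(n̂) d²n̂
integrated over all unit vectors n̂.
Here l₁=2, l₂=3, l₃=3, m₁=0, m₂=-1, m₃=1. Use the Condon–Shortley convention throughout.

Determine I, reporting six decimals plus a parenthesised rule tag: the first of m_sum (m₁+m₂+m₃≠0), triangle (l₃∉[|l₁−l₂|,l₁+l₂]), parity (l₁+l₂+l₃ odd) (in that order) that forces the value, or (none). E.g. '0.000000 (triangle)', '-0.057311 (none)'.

-0.126157 (none)

m-sum 0 ✓  L=8 even ✓  1≤3≤5 ✓
Π(2lᵢ+1) = 5×7×7 = 245
triangle coeff Δ(2,3,3) = 1/3780
Σ_t [0,2]: t=0:+1/24 t=1:−1/4 t=2:+1/24 = -1/6
(3j)²=4/105 [(2 3 3; 0 0 0)], sign=+1
Σ_t [0,2]: t=0:+1/16 t=1:−1/6 t=2:+1/96 = -3/32
(3j)²=3/140 [(2 3 3; 0 -1 1)], sign=-1
⇒ 4πI² = 1/5
I = (-1)√(1/5/(4π)) = -0.12615663
No selection rule forces the value: the integral is nonzero (none).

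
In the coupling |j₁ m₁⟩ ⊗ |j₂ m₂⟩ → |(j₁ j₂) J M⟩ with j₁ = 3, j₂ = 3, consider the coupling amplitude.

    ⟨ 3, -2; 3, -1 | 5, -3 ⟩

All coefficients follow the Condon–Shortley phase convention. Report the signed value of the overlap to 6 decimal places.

triangle: 1!×5!×5!/12! = 14400/479001600
(j±m)!: 1!×5!×2!×4!×2!×8! = 464486400
prefactor² = (2J+1)×Δ×N² = 153600
  k=0: +1/(0!×1!×5!×2!×0!×3!) = 1/1440
  k=1: −1/(1!×0!×4!×1!×1!×4!) = -1/576
Σ = -1/960  ⇒  CG² = 153600×(-1/960)² = 1/6
CG = −√(1/6) = -0.408248

-0.408248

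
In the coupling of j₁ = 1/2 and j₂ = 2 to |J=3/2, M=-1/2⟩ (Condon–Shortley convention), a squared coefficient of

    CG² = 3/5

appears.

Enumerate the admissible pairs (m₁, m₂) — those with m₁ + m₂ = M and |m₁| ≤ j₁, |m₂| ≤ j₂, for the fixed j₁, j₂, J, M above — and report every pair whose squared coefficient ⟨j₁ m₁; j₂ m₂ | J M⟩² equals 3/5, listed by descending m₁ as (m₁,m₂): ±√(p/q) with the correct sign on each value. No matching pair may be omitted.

(1/2,-1): +√(3/5)

Admissible pairs with m₁+m₂ = M = -1/2: (-1/2,0), (1/2,-1)
  (m₁,m₂)=(1/2,-1): CG² = 3/5, CG = +√(3/5)   ← matches the target
  (m₁,m₂)=(-1/2,0): CG² = 2/5, CG = −√(2/5)
Pairs with CG² = 3/5: (1/2,-1): +√(3/5)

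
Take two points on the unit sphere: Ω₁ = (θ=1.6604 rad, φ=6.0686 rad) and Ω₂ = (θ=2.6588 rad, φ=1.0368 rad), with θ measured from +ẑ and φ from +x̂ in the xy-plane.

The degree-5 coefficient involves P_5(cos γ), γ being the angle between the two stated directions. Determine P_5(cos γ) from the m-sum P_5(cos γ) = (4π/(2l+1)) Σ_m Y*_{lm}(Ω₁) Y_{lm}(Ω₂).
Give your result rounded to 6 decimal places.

0.326391

Term-by-term m-sum for l=5 (normalisation 4π/11 = 1.142397):
  [-5]  conj(Y_{5,-5})(Ω₁) = +0.217238-0.399673i ; Y_{5,-5}(Ω₂) = +0.004548+0.008917i ; Δ = +0.004552+0.000120i
  [-4]  conj(Y_{5,-4})(Ω₁) = -0.084485+0.097805i ; Y_{5,-4}(Ω₂) = +0.032343-0.050997i ; Δ = +0.002255+0.007472i
  [-3]  conj(Y_{5,-3})(Ω₁) = -0.253683+0.190364i ; Y_{5,-3}(Ω₂) = -0.209677-0.006542i ; Δ = +0.054437-0.038255i
  [-2]  conj(Y_{5,-2})(Ω₁) = +0.133511-0.061097i ; Y_{5,-2}(Ω₂) = +0.210999+0.383671i ; Δ = +0.051612+0.038333i
  [-1]  conj(Y_{5,-1})(Ω₁) = +0.277160-0.060404i ; Y_{5,-1}(Ω₂) = +0.222550-0.376376i ; Δ = +0.038947-0.117759i
  [+0]  conj(Y_{5,0})(Ω₁) = -0.151154-0.000000i ; Y_{5,0}(Ω₂) = +0.118415+0.000000i ; Δ = -0.017899-0.000000i
  [+1]  conj(Y_{5,1})(Ω₁) = -0.277160-0.060404i ; Y_{5,1}(Ω₂) = -0.222550-0.376376i ; Δ = +0.038947+0.117759i
  [+2]  conj(Y_{5,2})(Ω₁) = +0.133511+0.061097i ; Y_{5,2}(Ω₂) = +0.210999-0.383671i ; Δ = +0.051612-0.038333i
  [+3]  conj(Y_{5,3})(Ω₁) = +0.253683+0.190364i ; Y_{5,3}(Ω₂) = +0.209677-0.006542i ; Δ = +0.054437+0.038255i
  [+4]  conj(Y_{5,4})(Ω₁) = -0.084485-0.097805i ; Y_{5,4}(Ω₂) = +0.032343+0.050997i ; Δ = +0.002255-0.007472i
  [+5]  conj(Y_{5,5})(Ω₁) = -0.217238-0.399673i ; Y_{5,5}(Ω₂) = -0.004548+0.008917i ; Δ = +0.004552-0.000120i
Accumulated sum +0.285707-0.000000i; after 4π/(2l+1) scaling, +0.326391-0.000000i ⇒ P_5 = 0.326391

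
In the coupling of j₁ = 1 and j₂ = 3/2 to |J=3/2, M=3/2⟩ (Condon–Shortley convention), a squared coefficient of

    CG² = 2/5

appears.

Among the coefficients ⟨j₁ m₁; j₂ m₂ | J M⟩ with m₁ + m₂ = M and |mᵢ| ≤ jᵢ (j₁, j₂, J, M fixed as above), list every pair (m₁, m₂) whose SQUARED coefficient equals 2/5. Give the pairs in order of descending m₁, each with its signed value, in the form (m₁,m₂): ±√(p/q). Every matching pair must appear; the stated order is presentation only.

Admissible pairs with m₁+m₂ = M = 3/2: (0,3/2), (1,1/2)
  (m₁,m₂)=(1,1/2): CG² = 2/5, CG = +√(2/5)   ← matches the target
  (m₁,m₂)=(0,3/2): CG² = 3/5, CG = −√(3/5)
Pairs with CG² = 2/5: (1,1/2): +√(2/5)

(1,1/2): +√(2/5)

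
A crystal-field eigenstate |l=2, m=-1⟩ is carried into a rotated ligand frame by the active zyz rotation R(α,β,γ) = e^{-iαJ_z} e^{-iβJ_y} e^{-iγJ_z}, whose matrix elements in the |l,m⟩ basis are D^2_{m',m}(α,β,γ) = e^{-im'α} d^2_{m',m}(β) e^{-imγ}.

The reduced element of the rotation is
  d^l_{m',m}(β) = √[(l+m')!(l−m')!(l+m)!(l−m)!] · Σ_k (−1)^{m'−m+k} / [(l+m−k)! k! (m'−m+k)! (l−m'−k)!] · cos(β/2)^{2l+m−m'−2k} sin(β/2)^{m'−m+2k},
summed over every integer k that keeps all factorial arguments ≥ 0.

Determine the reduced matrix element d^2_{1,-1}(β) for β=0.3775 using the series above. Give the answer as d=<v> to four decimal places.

d^2_{1,-1}(β=0.3775) via the finite sum:
With c≡cos(β/2)=0.982240 and s≡sin(β/2)=0.187631, N=[6·1·1·6]^{1/2}=6.000000
The bounds max(0,m−m')=0 and min(l+m,l−m')=1 give 2 terms
  k=0: (−1)^2·6.0000/(2)·0.9822^2·0.1876^2 = +0.101898
  k=1: (−1)^3·6.0000/(6)·0.9822^0·0.1876^4 = -0.001239
d^2_{1,-1}(0.3775) = +0.101898 -0.001239 = +0.100659

d=0.1007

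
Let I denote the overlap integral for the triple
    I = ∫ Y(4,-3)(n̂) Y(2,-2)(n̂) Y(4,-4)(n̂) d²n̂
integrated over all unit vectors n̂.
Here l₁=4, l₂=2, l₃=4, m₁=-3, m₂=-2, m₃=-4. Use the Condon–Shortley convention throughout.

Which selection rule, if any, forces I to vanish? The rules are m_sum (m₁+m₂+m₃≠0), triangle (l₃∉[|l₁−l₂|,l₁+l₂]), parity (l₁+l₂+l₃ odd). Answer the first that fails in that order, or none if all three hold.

m₁+m₂+m₃ = -3 − 2 − 4 = -9  ✗
triangle: |4−2|=2 ≤ l₃=4 ≤ 4+2=6
parity: l₁+l₂+l₃ = 10 is even

m_sum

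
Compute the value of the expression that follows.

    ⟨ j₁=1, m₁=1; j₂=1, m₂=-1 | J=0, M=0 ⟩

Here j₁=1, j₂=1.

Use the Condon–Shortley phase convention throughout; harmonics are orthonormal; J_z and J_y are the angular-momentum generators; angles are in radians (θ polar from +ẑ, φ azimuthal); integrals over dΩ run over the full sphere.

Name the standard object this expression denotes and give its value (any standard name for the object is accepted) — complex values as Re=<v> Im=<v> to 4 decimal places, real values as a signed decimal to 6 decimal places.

Clebsch–Gordan coefficient, +√(1/3) ≈ +0.577350

This is a Clebsch–Gordan (vector-coupling) coefficient.
triangle: 2!*0!*0!/3! = 2/6
(j±m)!: 2!*0!*0!*2!*0!*0! = 4
prefactor² = (2J+1)*Δ*N² = 4/3
  k=0: +1/(0!*2!*0!*0!*0!*0!) = 1/2
Σ = 1/2  ⇒  CG² = 4/3*(1/2)² = 1/3
CG = +√(1/3) = +0.577350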